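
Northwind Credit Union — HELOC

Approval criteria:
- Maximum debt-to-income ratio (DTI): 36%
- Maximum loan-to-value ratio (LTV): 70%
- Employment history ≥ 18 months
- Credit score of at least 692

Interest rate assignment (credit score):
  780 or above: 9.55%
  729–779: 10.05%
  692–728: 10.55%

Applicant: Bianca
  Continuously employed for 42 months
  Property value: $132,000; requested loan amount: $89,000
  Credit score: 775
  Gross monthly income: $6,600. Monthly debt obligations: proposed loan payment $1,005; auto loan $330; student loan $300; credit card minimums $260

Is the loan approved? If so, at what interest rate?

Approved at 10.05%

Credit score 775 ≥ 692 (meets minimum)
Total monthly debts = (1,005 + 330 + 300 + 260) = 1,895. DTI = 1,895/6,600 = 28.7% ≤ 36%
LTV = 89,000/132,000 = 67.4% ≤ 70%
Employment 42 ≥ 18 months
All requirements met. Score 775 falls in the 729–779 tier → 10.05%.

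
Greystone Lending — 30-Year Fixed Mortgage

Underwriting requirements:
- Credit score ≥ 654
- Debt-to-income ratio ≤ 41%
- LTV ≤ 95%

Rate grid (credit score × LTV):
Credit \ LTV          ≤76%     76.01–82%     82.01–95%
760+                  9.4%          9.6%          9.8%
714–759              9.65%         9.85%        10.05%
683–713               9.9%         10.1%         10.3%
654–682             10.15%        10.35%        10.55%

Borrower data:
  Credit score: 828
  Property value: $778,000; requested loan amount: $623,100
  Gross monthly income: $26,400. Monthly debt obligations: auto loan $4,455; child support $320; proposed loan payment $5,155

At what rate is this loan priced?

Credit score 828 ≥ 654; Total monthly debts = (4,455 + 320 + 5,155) = 9,930. Debt-to-income = 9,930/26,400 = 37.6% — meets 41% limit
Loan-to-value = 623,100/778,000 = 80.1% — pass (95% max)
Row: 828 falls in 760+. Column: 80.1% falls in 76.01–82%. Rate = 9.6%.

9.6%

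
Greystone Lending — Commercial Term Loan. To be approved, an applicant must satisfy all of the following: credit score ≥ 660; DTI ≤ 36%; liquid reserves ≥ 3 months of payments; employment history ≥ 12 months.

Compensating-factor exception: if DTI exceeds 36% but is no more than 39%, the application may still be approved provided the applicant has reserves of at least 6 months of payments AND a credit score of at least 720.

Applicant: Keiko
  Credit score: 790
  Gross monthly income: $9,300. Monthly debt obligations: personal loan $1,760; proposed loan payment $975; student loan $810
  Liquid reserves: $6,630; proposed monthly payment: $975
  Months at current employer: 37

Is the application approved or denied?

Approved

Credit score 790 ≥ 660 (meets base)
Total debts = (1,760 + 975 + 810) = 3,545. DTI: 3,545 ÷ 9,300 = 38.1%, over the 36% base limit.
Reserves: 6,630 ÷ 975 = 6.8 months (meets 3-month minimum)
Employment 37 ≥ 12 months
38.1% falls in the override range (36%–39%), so the compensating-factor test applies.
Reserves 6.8 ≥ 6 months; credit score 790 ≥ 720.
Both override conditions satisfied; DTI exception granted.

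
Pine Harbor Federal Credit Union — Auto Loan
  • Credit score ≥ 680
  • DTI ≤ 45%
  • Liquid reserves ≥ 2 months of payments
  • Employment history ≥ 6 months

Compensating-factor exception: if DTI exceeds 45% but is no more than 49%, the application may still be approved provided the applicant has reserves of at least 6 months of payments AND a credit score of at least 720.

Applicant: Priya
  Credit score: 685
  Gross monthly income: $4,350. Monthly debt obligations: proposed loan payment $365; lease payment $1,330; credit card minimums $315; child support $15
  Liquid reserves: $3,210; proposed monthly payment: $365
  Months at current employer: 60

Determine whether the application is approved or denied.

Credit score 685 ≥ 680 (meets base)
Total debts = (365 + 1,330 + 315 + 15) = 2,025. DTI = 2,025/4,350 = 46.6% > 45% — standard DTI limit exceeded.
Reserves = 3,210/365 = 8.8 months ≥ 2
Employment 60 ≥ 6 months
46.6% falls in the override range (45%–49%), so the compensating-factor test applies.
Override check — reserves: 8.8 mo (ok); score: 685 (below 720).
Compensating-factor requirement not fully met.

Denied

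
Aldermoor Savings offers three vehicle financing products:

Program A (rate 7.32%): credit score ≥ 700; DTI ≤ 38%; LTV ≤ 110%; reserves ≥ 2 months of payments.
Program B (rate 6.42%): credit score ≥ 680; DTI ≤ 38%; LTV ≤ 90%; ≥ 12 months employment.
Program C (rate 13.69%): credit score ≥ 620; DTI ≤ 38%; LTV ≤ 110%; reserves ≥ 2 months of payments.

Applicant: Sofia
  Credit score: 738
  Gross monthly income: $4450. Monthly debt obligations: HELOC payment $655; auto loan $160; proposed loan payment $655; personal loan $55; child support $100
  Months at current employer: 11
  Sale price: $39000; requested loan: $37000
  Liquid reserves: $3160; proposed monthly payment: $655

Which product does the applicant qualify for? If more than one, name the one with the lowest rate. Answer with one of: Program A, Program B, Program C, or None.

Program A

Total debts = (655 + 160 + 655 + 55 + 100) = 1,625; DTI = 1,625/4,450 = 36.5%.
LTV = 37,000/39,000 = 94.9%.
Reserves = 3,160/655 = 4.8 months.
Program A: score 738 ≥ 700; DTI 36.5% ≤ 38%; LTV 94.9% ≤ 110%; reserves 4.8 ≥ 2 mo → qualifies.
Program B: score 738 ≥ 680; DTI 36.5% ≤ 38%; LTV 94.9% > 90%; employment 11 < 12 mo → does not qualify.
Program C: score 738 ≥ 620; DTI 36.5% ≤ 38%; LTV 94.9% ≤ 110%; reserves 4.8 ≥ 2 mo → qualifies.
Qualifying: Program A, Program C. Lowest rate is 7.32% → Program A.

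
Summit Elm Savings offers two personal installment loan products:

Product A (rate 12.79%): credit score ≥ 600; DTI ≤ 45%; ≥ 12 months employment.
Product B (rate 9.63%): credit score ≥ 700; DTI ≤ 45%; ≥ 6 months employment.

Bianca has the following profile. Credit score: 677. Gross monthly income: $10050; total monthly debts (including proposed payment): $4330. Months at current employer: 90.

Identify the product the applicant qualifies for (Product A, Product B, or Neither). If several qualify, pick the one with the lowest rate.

Product A

DTI = 4,330/10,050 = 43.1%.
Product A: score 677 ≥ 600; DTI 43.1% ≤ 45%; employment 90 ≥ 12 mo → qualifies.
Product B: score 677 < 700; DTI 43.1% ≤ 45%; employment 90 ≥ 6 mo → does not qualify.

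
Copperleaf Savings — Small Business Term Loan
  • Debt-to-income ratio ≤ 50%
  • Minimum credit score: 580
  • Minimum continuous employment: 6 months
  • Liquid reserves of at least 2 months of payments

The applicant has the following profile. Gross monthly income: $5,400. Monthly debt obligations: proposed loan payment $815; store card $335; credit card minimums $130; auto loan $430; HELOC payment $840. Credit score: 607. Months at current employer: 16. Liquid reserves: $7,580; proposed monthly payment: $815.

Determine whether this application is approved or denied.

Approved

Total monthly debts = (815 + 335 + 130 + 430 + 840) = 2,550. Debt-to-income = 2,550/5,400 = 47.2% — meets 50% limit
Credit score 607 ≥ 580 (meets)
Employment 16 ≥ 6 months
Reserves = 7,580/815 = 9.3 months ≥ 2
All criteria satisfied.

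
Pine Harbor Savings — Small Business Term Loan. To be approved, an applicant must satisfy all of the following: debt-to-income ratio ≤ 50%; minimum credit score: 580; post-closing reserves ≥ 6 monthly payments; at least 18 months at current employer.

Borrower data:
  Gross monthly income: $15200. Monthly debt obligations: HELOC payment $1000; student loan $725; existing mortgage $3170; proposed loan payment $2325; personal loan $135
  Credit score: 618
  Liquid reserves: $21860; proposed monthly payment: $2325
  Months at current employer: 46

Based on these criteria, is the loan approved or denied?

Total monthly debts = (1,000 + 725 + 3,170 + 2,325 + 135) = 7,355. Debt-to-income = 7,355/15,200 = 48.4% — meets 50% limit
Credit score 618 ≥ 580 (meets)
Liquid reserves cover 21,860/2,325 = 9.4 months — ≥ 6 required
Employment 46 ≥ 18 months
All criteria satisfied.

Approved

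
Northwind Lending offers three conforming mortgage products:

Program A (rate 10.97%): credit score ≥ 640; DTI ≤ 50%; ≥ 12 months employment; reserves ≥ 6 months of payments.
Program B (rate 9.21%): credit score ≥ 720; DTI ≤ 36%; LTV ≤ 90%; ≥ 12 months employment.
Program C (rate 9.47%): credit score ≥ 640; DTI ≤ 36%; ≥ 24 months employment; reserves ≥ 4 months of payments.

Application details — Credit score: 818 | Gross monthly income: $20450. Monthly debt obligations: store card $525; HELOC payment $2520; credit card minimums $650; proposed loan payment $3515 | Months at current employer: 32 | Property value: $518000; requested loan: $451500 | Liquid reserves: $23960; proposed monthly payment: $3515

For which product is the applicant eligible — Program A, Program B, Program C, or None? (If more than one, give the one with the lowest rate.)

Program B

Total debts = (525 + 2,520 + 650 + 3,515) = 7,210; DTI = 7,210/20,450 = 35.3%.
LTV = 451,500/518,000 = 87.2%.
Reserves = 23,960/3,515 = 6.8 months.
Program A: score 818 ≥ 640; DTI 35.3% ≤ 50%; employment 32 ≥ 12 mo; reserves 6.8 ≥ 6 mo → qualifies.
Program B: score 818 ≥ 720; DTI 35.3% ≤ 36%; LTV 87.2% ≤ 90%; employment 32 ≥ 12 mo → qualifies.
Program C: score 818 ≥ 640; DTI 35.3% ≤ 36%; employment 32 ≥ 24 mo; reserves 6.8 ≥ 4 mo → qualifies.
Qualifying: Program A, Program B, Program C. Lowest rate is 9.21% → Program B.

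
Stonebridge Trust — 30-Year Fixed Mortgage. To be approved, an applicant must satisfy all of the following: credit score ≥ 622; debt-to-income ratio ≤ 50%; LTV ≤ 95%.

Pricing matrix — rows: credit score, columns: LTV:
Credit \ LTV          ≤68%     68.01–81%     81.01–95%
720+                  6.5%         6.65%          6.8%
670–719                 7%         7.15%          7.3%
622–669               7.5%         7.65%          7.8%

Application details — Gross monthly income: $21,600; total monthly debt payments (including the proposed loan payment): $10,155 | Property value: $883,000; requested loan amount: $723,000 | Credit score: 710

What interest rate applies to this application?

Credit score 710 ≥ 622; DTI: 10,155 ÷ 21,600 = 47%, within the 50% cap
LTV: 723,000 ÷ 883,000 = 81.9%, within 95% cap
Credit 710 → row 670–719; LTV 81.9% → column 81.01–95%. Grid cell → 7.3%.

7.3%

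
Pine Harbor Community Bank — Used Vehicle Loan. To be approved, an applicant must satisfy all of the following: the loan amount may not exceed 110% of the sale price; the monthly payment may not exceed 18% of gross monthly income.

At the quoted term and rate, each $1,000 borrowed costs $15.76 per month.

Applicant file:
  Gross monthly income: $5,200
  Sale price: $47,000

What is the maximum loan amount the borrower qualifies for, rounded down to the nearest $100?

$51,700

Payment cap: 18% × $5,200 = $936/month.
At $15.76 per $1,000, that supports 936/15.76 × 1,000 ≈ $59,390 → $59,300.
LTV cap: 110% × $47,000 = $51,700 → $51,700.
Binding constraint: loan-to-value.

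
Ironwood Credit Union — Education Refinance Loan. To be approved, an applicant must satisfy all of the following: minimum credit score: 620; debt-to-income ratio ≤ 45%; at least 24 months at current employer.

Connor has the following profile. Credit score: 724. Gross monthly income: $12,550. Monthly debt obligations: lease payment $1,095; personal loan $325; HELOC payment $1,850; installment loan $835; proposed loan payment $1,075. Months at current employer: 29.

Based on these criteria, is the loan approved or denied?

Approved

Credit score 724 ≥ 620 (meets)
Total monthly debts = (1,095 + 325 + 1,850 + 835 + 1,075) = 5,180. DTI = 5,180/12,550 = 41.3% ≤ 45%
Employment 29 ≥ 24 months
All criteria satisfied.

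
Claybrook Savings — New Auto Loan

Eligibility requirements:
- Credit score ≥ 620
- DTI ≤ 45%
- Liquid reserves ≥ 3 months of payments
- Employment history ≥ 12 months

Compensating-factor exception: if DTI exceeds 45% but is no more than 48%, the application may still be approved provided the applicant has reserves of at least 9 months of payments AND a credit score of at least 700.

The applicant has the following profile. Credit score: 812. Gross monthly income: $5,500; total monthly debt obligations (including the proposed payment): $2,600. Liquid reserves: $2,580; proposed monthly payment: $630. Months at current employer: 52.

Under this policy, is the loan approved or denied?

Denied

Credit score 812 ≥ 620 (meets base)
DTI: 2,600 ÷ 5,500 = 47.3%, over the 45% base limit.
Reserves: 2,580 ÷ 630 = 4.1 months (meets 3-month minimum)
Employment 52 ≥ 12 months
47.3% falls in the override range (45%–48%), so the compensating-factor test applies.
Reserves 4.1 < 9 months; credit score 812 ≥ 700.
Compensating-factor requirement not fully met.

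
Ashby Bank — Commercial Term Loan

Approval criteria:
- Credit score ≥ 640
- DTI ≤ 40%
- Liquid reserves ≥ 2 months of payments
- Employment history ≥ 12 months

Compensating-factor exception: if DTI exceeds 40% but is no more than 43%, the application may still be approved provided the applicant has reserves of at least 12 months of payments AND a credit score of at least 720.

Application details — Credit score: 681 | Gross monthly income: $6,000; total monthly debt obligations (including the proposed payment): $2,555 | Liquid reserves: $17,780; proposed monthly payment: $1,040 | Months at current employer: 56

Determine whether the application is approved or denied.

Denied

Credit score 681 ≥ 640 (meets base)
DTI: 2,555 ÷ 6,000 = 42.6%, over the 40% base limit.
Reserves: 17,780 ÷ 1,040 = 17.1 months (meets 2-month minimum)
Employment 56 ≥ 12 months
42.6% falls in the override range (40%–43%), so the compensating-factor test applies.
Reserves 17.1 ≥ 12 months; credit score 681 < 720.
Override conditions not both satisfied; exception does not apply.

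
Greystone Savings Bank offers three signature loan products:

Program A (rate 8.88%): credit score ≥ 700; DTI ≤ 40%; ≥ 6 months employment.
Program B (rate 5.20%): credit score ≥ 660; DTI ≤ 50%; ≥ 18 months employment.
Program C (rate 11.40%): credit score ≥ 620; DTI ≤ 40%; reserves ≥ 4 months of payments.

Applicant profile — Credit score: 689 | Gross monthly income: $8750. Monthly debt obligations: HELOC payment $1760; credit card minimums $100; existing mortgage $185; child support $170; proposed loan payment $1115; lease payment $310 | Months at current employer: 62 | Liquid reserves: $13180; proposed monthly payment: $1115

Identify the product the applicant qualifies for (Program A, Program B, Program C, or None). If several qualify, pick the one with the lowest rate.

Program B

Total debts = (1,760 + 100 + 185 + 170 + 1,115 + 310) = 3,640; DTI = 3,640/8,750 = 41.6%.
Reserves = 13,180/1,115 = 11.8 months.
Program A: score 689 < 700; DTI 41.6% > 40%; employment 62 ≥ 6 mo → does not qualify.
Program B: score 689 ≥ 660; DTI 41.6% ≤ 50%; employment 62 ≥ 18 mo → qualifies.
Program C: score 689 ≥ 620; DTI 41.6% > 40%; reserves 11.8 ≥ 4 mo → does not qualify.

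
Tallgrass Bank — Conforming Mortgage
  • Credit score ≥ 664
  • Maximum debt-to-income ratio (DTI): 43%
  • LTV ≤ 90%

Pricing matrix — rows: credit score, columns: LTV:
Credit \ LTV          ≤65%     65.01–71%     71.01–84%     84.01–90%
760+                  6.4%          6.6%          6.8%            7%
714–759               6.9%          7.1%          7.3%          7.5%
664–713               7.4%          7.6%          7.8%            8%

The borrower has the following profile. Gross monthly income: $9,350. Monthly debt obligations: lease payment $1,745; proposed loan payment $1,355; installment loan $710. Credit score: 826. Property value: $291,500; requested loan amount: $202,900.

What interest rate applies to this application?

Credit score 826 ≥ 664; Total monthly debts = (1,745 + 1,355 + 710) = 3,810. DTI: 3,810 ÷ 9,350 = 40.7%, within the 43% cap
LTV: 202,900 ÷ 291,500 = 69.6%, within 90% cap
Row: 826 falls in 760+. Column: 69.6% falls in 65.01–71%. Rate = 6.6%.

6.6%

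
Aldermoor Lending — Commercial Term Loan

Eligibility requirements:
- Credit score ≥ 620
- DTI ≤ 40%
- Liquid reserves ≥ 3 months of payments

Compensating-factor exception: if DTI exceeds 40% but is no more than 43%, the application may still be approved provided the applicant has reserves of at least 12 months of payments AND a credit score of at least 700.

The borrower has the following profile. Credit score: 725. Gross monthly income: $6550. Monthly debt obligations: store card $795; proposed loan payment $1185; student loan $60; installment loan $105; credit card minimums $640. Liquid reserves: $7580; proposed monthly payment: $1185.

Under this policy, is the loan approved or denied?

Denied

Credit score 725 ≥ 620 (meets base)
Total debts = (795 + 1,185 + 60 + 105 + 640) = 2,785. DTI = 2,785/6,550 = 42.5% > 40% — standard DTI limit exceeded.
Liquid reserves cover 7,580/1,185 = 6.4 months — ≥ 3 required
DTI 42.5% is within the 40%–43% exception band; checking compensating factors.
Reserves 6.4 < 12 months; credit score 725 ≥ 700.
Compensating-factor requirement not fully met.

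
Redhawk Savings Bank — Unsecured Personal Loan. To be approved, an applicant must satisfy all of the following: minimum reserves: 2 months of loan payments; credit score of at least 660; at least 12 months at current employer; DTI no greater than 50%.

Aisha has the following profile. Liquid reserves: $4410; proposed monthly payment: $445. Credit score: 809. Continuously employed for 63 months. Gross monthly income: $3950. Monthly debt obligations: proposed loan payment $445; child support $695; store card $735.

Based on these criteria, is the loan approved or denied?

Approved

Reserves: 4,410 ÷ 445 = 9.9 months (meets 2-month minimum)
Credit score 809 ≥ 660 (meets)
Employment 63 ≥ 12 months
Total monthly debts = (445 + 695 + 735) = 1,875. DTI: 1,875 ÷ 3,950 = 47.5%, within the 50% cap
All criteria satisfied.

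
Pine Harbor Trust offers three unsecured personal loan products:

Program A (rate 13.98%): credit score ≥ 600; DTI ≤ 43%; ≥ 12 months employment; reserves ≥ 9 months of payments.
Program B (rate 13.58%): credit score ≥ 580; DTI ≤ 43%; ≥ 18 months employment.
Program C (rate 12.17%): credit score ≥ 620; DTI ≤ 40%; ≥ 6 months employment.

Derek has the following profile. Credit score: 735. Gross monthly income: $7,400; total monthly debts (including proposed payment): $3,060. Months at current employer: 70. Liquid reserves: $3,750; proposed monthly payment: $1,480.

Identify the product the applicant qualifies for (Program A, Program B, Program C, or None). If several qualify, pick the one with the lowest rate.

DTI = 3,060/7,400 = 41.4%.
Reserves = 3,750/1,480 = 2.5 months.
Program A: score 735 ≥ 600; DTI 41.4% ≤ 43%; employment 70 ≥ 12 mo; reserves 2.5 < 9 mo → does not qualify.
Program B: score 735 ≥ 580; DTI 41.4% ≤ 43%; employment 70 ≥ 18 mo → qualifies.
Program C: score 735 ≥ 620; DTI 41.4% > 40%; employment 70 ≥ 6 mo → does not qualify.

Program B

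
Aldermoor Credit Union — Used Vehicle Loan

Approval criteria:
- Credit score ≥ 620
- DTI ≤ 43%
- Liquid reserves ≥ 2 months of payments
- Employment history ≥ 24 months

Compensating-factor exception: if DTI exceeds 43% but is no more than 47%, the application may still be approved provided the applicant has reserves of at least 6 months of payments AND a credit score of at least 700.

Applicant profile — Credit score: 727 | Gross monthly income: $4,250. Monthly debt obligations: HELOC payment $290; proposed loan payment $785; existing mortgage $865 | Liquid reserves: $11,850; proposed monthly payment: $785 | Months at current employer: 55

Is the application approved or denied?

Approved

Credit score 727 ≥ 620 (meets base)
Total debts = (290 + 785 + 865) = 1,940. DTI = 1,940/4,250 = 45.6% > 43% — standard DTI limit exceeded.
Liquid reserves cover 11,850/785 = 15.1 months — ≥ 2 required
Employment 55 ≥ 24 months
45.6% falls in the override range (43%–47%), so the compensating-factor test applies.
Reserves 15.1 ≥ 6 months; credit score 727 ≥ 700.
Both compensating conditions met → exception applies.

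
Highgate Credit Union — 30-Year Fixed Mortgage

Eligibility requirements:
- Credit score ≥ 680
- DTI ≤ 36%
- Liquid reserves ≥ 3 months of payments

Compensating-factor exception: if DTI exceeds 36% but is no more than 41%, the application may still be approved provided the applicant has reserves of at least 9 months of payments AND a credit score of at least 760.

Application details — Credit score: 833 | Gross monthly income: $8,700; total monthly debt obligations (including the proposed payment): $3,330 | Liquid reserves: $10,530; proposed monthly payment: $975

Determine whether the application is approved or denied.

Approved

Credit score 833 ≥ 680 (meets base)
DTI = 3,330/8,700 = 38.3% > 36% — standard DTI limit exceeded.
Liquid reserves cover 10,530/975 = 10.8 months — ≥ 3 required
DTI 38.3% is within the 36%–41% exception band; checking compensating factors.
Reserves 10.8 ≥ 9 months; credit score 833 ≥ 760.
Both compensating conditions met → exception applies.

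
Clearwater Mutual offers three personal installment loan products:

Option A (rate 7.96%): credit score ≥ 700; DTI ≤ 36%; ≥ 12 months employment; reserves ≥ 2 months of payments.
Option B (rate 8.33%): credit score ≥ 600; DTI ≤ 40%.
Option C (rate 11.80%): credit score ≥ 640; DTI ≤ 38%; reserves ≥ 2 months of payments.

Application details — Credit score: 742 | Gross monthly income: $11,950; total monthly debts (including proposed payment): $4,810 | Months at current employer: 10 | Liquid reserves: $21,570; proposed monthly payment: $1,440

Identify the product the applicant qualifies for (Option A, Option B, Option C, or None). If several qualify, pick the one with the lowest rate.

None

DTI = 4,810/11,950 = 40.3%.
Reserves = 21,570/1,440 = 15.0 months.
Option A: score 742 ≥ 700; DTI 40.3% > 36%; employment 10 < 12 mo; reserves 15.0 ≥ 2 mo → does not qualify.
Option B: score 742 ≥ 600; DTI 40.3% > 40% → does not qualify.
Option C: score 742 ≥ 640; DTI 40.3% > 38%; reserves 15.0 ≥ 2 mo → does not qualify.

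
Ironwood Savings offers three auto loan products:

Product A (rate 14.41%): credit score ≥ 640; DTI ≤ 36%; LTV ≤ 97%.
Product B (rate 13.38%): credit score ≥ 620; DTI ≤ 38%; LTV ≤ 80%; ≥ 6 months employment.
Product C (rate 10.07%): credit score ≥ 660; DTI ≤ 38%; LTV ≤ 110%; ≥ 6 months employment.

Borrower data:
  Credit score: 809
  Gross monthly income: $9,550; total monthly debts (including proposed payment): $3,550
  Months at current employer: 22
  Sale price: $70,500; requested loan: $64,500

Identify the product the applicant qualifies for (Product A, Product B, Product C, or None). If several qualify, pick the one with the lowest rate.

DTI = 3,550/9,550 = 37.2%.
LTV = 64,500/70,500 = 91.5%.
Product A: score 809 ≥ 640; DTI 37.2% > 36%; LTV 91.5% ≤ 97% → does not qualify.
Product B: score 809 ≥ 620; DTI 37.2% ≤ 38%; LTV 91.5% > 80%; employment 22 ≥ 6 mo → does not qualify.
Product C: score 809 ≥ 660; DTI 37.2% ≤ 38%; LTV 91.5% ≤ 110%; employment 22 ≥ 6 mo → qualifies.

Product C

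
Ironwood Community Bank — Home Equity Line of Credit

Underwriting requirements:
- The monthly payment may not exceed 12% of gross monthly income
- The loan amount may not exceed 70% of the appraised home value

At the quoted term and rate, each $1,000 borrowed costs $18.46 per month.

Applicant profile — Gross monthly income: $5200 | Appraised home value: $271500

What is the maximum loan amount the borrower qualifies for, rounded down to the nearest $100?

$33,800

Payment cap: 12% × $5,200 = $624/month.
At $18.46 per $1,000, that supports 624/18.46 × 1,000 ≈ $33,802 → $33,800.
LTV cap: 70% × $271,500 = $190,050 → $190,000.
Binding constraint: payment-to-income.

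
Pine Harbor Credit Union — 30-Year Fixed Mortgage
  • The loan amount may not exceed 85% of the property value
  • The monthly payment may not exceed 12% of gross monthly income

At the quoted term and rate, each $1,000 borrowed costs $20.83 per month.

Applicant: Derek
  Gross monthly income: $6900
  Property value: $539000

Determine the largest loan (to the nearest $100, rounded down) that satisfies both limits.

$39,700

Payment cap: 12% × $6,900 = $828/month.
At $20.83 per $1,000, that supports 828/20.83 × 1,000 ≈ $39,750 → $39,700.
LTV cap: 85% × $539,000 = $458,150 → $458,100.
Binding constraint: payment-to-income.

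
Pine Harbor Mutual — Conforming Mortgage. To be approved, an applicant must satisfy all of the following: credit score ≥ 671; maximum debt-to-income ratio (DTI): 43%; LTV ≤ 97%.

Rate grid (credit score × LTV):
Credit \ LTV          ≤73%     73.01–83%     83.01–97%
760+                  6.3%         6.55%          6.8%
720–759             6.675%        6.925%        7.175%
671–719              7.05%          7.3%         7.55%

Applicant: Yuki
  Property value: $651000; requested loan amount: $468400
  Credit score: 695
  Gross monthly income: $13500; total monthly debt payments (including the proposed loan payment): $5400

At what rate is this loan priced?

Credit score 695 ≥ 671; Debt-to-income = 5,400/13,500 = 40% — meets 43% limit
Loan-to-value = 468,400/651,000 = 72% — pass (97% max)
Score 695 is in the 671–719 band; LTV 72% is in the ≤73% band → 7.05%.

7.05%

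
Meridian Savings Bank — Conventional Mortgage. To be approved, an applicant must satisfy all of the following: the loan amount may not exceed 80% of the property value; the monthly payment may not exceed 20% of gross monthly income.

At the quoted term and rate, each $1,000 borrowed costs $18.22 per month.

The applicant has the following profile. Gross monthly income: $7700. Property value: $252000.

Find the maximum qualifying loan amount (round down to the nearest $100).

Payment cap: 20% × $7,700 = $1,540/month.
At $18.22 per $1,000, that supports 1,540/18.22 × 1,000 ≈ $84,522 → $84,500.
LTV cap: 80% × $252,000 = $201,600 → $201,600.
Binding constraint: payment-to-income.

$84,500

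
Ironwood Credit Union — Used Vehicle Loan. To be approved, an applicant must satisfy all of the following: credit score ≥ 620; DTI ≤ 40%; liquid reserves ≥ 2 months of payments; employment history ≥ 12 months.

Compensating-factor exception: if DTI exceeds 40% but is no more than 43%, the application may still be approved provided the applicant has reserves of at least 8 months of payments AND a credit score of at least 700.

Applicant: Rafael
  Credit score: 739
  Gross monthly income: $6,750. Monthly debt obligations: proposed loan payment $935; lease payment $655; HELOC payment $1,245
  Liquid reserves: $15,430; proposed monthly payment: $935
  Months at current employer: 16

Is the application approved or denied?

Credit score 739 ≥ 620 (meets base)
Total debts = (935 + 655 + 1,245) = 2,835. DTI: 2,835 ÷ 6,750 = 42%, over the 40% base limit.
Reserves: 15,430 ÷ 935 = 16.5 months (meets 2-month minimum)
Employment 16 ≥ 12 months
DTI 42% is within the 40%–43% exception band; checking compensating factors.
Reserves 16.5 ≥ 8 months; credit score 739 ≥ 700.
Both compensating conditions met → exception applies.

Approved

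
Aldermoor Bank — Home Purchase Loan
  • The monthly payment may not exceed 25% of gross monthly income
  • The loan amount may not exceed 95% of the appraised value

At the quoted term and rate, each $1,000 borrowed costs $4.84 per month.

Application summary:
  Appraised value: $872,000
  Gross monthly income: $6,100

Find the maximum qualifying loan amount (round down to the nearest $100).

$315,000

Payment cap: 25% × $6,100 = $1,525/month.
At $4.84 per $1,000, that supports 1,525/4.84 × 1,000 ≈ $315,082 → $315,000.
LTV cap: 95% × $872,000 = $828,400 → $828,400.
Binding constraint: payment-to-income.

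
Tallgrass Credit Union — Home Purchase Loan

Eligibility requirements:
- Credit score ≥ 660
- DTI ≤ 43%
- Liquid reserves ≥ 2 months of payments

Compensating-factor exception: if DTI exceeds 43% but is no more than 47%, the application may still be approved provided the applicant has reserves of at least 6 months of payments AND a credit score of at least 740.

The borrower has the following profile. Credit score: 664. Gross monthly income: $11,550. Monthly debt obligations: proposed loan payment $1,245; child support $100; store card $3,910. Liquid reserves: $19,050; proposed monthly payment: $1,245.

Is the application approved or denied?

Denied

Credit score 664 ≥ 660 (meets base)
Total debts = (1,245 + 100 + 3,910) = 5,255. DTI = 5,255/11,550 = 45.5% > 43% — standard DTI limit exceeded.
Reserves = 19,050/1,245 = 15.3 months ≥ 2
DTI 45.5% is within the 43%–47% exception band; checking compensating factors.
Override check — reserves: 15.3 mo (ok); score: 664 (below 740).
Compensating-factor requirement not fully met.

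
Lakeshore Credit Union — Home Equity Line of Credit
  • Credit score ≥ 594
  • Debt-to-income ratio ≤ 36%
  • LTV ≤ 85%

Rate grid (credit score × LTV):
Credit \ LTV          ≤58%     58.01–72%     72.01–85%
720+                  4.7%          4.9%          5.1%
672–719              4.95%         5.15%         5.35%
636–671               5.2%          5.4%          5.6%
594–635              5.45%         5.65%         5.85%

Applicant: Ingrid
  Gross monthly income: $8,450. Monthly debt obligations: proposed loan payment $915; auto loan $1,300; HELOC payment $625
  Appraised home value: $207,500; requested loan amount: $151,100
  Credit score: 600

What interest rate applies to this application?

5.85%

Credit score 600 ≥ 594; Total monthly debts = (915 + 1,300 + 625) = 2,840. DTI = 2,840/8,450 = 33.6% ≤ 36%
Loan-to-value = 151,100/207,500 = 72.8% — pass (85% max)
Credit 600 → row 594–635; LTV 72.8% → column 72.01–85%. Grid cell → 5.85%.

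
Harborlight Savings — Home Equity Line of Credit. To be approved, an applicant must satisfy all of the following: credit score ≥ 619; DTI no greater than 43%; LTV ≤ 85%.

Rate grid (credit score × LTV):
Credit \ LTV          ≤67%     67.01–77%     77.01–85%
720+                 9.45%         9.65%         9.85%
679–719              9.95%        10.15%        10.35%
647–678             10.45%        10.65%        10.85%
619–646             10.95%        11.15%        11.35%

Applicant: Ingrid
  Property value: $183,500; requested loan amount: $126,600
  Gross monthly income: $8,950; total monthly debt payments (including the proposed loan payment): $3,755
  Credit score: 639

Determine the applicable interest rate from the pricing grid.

Credit score 639 ≥ 619; DTI: 3,755 ÷ 8,950 = 42%, within the 43% cap
Loan-to-value = 126,600/183,500 = 69% — pass (85% max)
Row: 639 falls in 619–646. Column: 69% falls in 67.01–77%. Rate = 11.15%.

11.15%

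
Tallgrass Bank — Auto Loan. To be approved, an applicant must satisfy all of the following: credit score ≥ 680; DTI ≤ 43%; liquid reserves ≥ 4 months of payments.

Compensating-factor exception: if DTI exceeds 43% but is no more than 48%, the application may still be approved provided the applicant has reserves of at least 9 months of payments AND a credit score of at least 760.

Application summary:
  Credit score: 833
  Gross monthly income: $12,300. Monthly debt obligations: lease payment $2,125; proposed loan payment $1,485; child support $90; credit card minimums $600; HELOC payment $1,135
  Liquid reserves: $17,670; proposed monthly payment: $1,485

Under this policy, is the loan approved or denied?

Approved

Credit score 833 ≥ 680 (meets base)
Total debts = (2,125 + 1,485 + 90 + 600 + 1,135) = 5,435. DTI: 5,435 ÷ 12,300 = 44.2%, over the 43% base limit.
Reserves = 17,670/1,485 = 11.9 months ≥ 4
44.2% falls in the override range (43%–48%), so the compensating-factor test applies.
Override check — reserves: 11.9 mo (ok); score: 833 (ok).
Both compensating conditions met → exception applies.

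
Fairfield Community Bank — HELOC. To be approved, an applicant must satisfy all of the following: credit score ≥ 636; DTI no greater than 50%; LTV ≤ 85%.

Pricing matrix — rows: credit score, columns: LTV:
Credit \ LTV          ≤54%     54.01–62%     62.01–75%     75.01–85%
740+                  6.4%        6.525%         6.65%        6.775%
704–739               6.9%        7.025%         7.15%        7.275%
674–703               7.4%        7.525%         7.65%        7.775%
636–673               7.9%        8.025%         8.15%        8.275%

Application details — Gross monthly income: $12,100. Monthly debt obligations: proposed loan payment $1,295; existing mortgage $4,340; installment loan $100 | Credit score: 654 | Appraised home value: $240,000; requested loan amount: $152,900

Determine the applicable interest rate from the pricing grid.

8.15%

Credit score 654 ≥ 636; Total monthly debts = (1,295 + 4,340 + 100) = 5,735. DTI: 5,735 ÷ 12,100 = 47.4%, within the 50% cap
LTV = 152,900/240,000 = 63.7% ≤ 85%
Score 654 is in the 636–673 band; LTV 63.7% is in the 62.01–75% band → 8.15%.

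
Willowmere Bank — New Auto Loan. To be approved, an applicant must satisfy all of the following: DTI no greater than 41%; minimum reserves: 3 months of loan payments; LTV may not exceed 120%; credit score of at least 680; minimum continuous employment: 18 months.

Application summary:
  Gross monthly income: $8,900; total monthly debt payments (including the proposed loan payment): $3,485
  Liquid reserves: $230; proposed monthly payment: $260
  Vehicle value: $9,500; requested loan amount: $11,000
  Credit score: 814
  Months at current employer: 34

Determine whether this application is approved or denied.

Debt-to-income = 3,485/8,900 = 39.2% — meets 41% limit
Reserves: 230 ÷ 260 = 0.9 months (below 3-month minimum)
LTV: 11,000 ÷ 9,500 = 115.8%, within 120% cap
Credit score 814 ≥ 680 (meets)
Employment 34 ≥ 18 months
Fails on reserves.

Denied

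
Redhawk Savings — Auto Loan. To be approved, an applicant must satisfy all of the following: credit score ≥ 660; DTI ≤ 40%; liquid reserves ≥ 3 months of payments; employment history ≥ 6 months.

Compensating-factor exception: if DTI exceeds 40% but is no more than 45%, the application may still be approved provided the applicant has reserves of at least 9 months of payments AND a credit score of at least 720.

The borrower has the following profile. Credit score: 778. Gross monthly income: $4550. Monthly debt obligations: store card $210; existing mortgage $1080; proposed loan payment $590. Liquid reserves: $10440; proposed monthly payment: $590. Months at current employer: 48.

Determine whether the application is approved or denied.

Credit score 778 ≥ 660 (meets base)
Total debts = (210 + 1,080 + 590) = 1,880. DTI: 1,880 ÷ 4,550 = 41.3%, over the 40% base limit.
Reserves = 10,440/590 = 17.7 months ≥ 3
Employment 48 ≥ 6 months
DTI 41.3% is within the 40%–45% exception band; checking compensating factors.
Override check — reserves: 17.7 mo (ok); score: 778 (ok).
Both compensating conditions met → exception applies.

Approved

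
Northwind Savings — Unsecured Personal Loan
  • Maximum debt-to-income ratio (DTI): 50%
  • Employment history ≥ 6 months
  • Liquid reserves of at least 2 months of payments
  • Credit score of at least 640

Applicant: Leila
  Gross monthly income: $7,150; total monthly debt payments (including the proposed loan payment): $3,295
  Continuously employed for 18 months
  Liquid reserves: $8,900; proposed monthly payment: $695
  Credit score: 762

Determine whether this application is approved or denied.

Approved

Debt-to-income = 3,295/7,150 = 46.1% — meets 50% limit
Employment 18 ≥ 6 months
Reserves = 8,900/695 = 12.8 months ≥ 2
Credit score 762 ≥ 640 (meets)
All criteria satisfied.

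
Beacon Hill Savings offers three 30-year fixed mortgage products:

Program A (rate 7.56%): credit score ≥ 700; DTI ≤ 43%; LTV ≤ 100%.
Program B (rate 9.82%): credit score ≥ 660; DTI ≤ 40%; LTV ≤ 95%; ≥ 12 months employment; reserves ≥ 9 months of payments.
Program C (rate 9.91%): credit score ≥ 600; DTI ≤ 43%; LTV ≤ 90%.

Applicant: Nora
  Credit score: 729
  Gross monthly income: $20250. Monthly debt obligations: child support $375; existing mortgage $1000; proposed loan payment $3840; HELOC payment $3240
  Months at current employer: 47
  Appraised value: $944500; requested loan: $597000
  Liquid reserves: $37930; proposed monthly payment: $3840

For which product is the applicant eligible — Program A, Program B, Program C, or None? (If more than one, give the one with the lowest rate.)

Program A

Total debts = (375 + 1,000 + 3,840 + 3,240) = 8,455; DTI = 8,455/20,250 = 41.8%.
LTV = 597,000/944,500 = 63.2%.
Reserves = 37,930/3,840 = 9.9 months.
Program A: score 729 ≥ 700; DTI 41.8% ≤ 43%; LTV 63.2% ≤ 100% → qualifies.
Program B: score 729 ≥ 660; DTI 41.8% > 40%; LTV 63.2% ≤ 95%; employment 47 ≥ 12 mo; reserves 9.9 ≥ 9 mo → does not qualify.
Program C: score 729 ≥ 600; DTI 41.8% ≤ 43%; LTV 63.2% ≤ 90% → qualifies.
Qualifying: Program A, Program C. Lowest rate is 7.56% → Program A.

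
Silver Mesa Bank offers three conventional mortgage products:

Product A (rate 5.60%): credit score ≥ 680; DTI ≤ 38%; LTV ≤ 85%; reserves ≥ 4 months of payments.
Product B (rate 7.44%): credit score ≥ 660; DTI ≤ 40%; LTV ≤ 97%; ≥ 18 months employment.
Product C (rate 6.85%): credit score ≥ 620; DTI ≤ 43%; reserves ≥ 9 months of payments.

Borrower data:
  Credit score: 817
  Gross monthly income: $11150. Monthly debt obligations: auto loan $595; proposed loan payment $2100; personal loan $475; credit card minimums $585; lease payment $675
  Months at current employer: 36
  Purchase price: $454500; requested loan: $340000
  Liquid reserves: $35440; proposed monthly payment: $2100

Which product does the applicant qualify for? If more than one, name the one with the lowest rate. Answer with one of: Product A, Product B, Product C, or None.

Product C

Total debts = (595 + 2,100 + 475 + 585 + 675) = 4,430; DTI = 4,430/11,150 = 39.7%.
LTV = 340,000/454,500 = 74.8%.
Reserves = 35,440/2,100 = 16.9 months.
Product A: score 817 ≥ 680; DTI 39.7% > 38%; LTV 74.8% ≤ 85%; reserves 16.9 ≥ 4 mo → does not qualify.
Product B: score 817 ≥ 660; DTI 39.7% ≤ 40%; LTV 74.8% ≤ 97%; employment 36 ≥ 18 mo → qualifies.
Product C: score 817 ≥ 620; DTI 39.7% ≤ 43%; reserves 16.9 ≥ 9 mo → qualifies.
Qualifying: Product B, Product C. Lowest rate is 6.85% → Product C.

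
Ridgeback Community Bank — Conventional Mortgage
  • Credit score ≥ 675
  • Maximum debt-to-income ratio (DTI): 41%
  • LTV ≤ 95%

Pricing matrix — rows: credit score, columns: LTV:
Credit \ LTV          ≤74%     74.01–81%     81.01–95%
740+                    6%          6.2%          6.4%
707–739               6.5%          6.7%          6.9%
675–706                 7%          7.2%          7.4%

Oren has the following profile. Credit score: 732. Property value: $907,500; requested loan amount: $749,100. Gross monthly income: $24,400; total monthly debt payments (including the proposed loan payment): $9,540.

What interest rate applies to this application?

6.9%

Credit score 732 ≥ 675; DTI = 9,540/24,400 = 39.1% ≤ 41%
Loan-to-value = 749,100/907,500 = 82.5% — pass (95% max)
Row: 732 falls in 707–739. Column: 82.5% falls in 81.01–95%. Rate = 6.9%.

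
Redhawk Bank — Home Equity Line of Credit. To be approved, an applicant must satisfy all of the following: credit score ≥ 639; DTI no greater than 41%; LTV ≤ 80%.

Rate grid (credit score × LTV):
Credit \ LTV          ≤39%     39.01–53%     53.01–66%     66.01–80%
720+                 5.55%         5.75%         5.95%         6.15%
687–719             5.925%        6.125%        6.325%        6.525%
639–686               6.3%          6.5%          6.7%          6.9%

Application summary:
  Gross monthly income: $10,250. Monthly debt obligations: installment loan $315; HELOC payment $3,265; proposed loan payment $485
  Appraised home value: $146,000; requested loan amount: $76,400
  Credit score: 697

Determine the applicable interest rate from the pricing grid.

6.125%

Credit score 697 ≥ 639; Total monthly debts = (315 + 3,265 + 485) = 4,065. DTI = 4,065/10,250 = 39.7% ≤ 41%
LTV = 76,400/146,000 = 52.3% ≤ 80%
Row: 697 falls in 687–719. Column: 52.3% falls in 39.01–53%. Rate = 6.125%.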